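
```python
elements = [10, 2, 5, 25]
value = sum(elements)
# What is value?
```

Answer: 42

Derivation:
Trace (tracking value):
elements = [10, 2, 5, 25]  # -> elements = [10, 2, 5, 25]
value = sum(elements)  # -> value = 42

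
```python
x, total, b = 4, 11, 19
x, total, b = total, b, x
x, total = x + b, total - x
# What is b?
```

Answer: 4

Derivation:
Trace (tracking b):
x, total, b = (4, 11, 19)  # -> x = 4, total = 11, b = 19
x, total, b = (total, b, x)  # -> x = 11, total = 19, b = 4
x, total = (x + b, total - x)  # -> x = 15, total = 8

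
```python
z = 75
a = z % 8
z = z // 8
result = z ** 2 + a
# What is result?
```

Trace (tracking result):
z = 75  # -> z = 75
a = z % 8  # -> a = 3
z = z // 8  # -> z = 9
result = z ** 2 + a  # -> result = 84

Answer: 84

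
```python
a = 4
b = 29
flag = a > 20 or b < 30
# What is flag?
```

Trace (tracking flag):
a = 4  # -> a = 4
b = 29  # -> b = 29
flag = a > 20 or b < 30  # -> flag = True

Answer: True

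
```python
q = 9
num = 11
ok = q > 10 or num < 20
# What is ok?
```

Trace (tracking ok):
q = 9  # -> q = 9
num = 11  # -> num = 11
ok = q > 10 or num < 20  # -> ok = True

Answer: True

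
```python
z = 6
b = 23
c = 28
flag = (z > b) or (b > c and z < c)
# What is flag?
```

Trace (tracking flag):
z = 6  # -> z = 6
b = 23  # -> b = 23
c = 28  # -> c = 28
flag = z > b or (b > c and z < c)  # -> flag = False

Answer: False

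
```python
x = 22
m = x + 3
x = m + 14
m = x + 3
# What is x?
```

Answer: 39

Derivation:
Trace (tracking x):
x = 22  # -> x = 22
m = x + 3  # -> m = 25
x = m + 14  # -> x = 39
m = x + 3  # -> m = 42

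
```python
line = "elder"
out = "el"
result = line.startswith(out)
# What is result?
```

Answer: True

Derivation:
Trace (tracking result):
line = 'elder'  # -> line = 'elder'
out = 'el'  # -> out = 'el'
result = line.startswith(out)  # -> result = True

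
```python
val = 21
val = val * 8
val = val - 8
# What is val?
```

Answer: 160

Derivation:
Trace (tracking val):
val = 21  # -> val = 21
val = val * 8  # -> val = 168
val = val - 8  # -> val = 160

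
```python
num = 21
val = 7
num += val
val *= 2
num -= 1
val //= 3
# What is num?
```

Answer: 27

Derivation:
Trace (tracking num):
num = 21  # -> num = 21
val = 7  # -> val = 7
num += val  # -> num = 28
val *= 2  # -> val = 14
num -= 1  # -> num = 27
val //= 3  # -> val = 4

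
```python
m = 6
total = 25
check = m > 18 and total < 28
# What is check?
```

Trace (tracking check):
m = 6  # -> m = 6
total = 25  # -> total = 25
check = m > 18 and total < 28  # -> check = False

Answer: False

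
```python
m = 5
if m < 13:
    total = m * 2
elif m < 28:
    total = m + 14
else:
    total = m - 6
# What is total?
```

Answer: 10

Derivation:
Trace (tracking total):
m = 5  # -> m = 5
if m < 13:  # condition is True
    total = m * 2  # -> total = 10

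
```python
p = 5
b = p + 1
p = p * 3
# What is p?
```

Trace (tracking p):
p = 5  # -> p = 5
b = p + 1  # -> b = 6
p = p * 3  # -> p = 15

Answer: 15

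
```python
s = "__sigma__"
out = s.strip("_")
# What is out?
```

Trace (tracking out):
s = '__sigma__'  # -> s = '__sigma__'
out = s.strip('_')  # -> out = 'sigma'

Answer: 'sigma'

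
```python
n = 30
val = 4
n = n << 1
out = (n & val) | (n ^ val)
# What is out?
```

Answer: 60

Derivation:
Trace (tracking out):
n = 30  # -> n = 30
val = 4  # -> val = 4
n = n << 1  # -> n = 60
out = n & val | n ^ val  # -> out = 60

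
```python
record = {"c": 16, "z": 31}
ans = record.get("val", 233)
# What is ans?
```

Answer: 233

Derivation:
Trace (tracking ans):
record = {'c': 16, 'z': 31}  # -> record = {'c': 16, 'z': 31}
ans = record.get('val', 233)  # -> ans = 233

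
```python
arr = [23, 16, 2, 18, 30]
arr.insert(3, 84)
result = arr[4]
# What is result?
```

Trace (tracking result):
arr = [23, 16, 2, 18, 30]  # -> arr = [23, 16, 2, 18, 30]
arr.insert(3, 84)  # -> arr = [23, 16, 2, 84, 18, 30]
result = arr[4]  # -> result = 18

Answer: 18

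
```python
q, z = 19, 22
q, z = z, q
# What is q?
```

Answer: 22

Derivation:
Trace (tracking q):
q, z = (19, 22)  # -> q = 19, z = 22
q, z = (z, q)  # -> q = 22, z = 19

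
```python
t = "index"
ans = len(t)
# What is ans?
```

Trace (tracking ans):
t = 'index'  # -> t = 'index'
ans = len(t)  # -> ans = 5

Answer: 5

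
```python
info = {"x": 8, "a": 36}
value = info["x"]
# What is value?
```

Trace (tracking value):
info = {'x': 8, 'a': 36}  # -> info = {'x': 8, 'a': 36}
value = info['x']  # -> value = 8

Answer: 8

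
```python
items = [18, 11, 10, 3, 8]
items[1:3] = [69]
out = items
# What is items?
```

Trace (tracking items):
items = [18, 11, 10, 3, 8]  # -> items = [18, 11, 10, 3, 8]
items[1:3] = [69]  # -> items = [18, 69, 3, 8]
out = items  # -> out = [18, 69, 3, 8]

Answer: [18, 69, 3, 8]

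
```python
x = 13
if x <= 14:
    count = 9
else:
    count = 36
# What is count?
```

Trace (tracking count):
x = 13  # -> x = 13
if x <= 14:  # condition is True
    count = 9  # -> count = 9

Answer: 9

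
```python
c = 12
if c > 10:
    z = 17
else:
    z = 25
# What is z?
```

Trace (tracking z):
c = 12  # -> c = 12
if c > 10:  # condition is True
    z = 17  # -> z = 17

Answer: 17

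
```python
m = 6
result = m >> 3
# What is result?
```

Answer: 0

Derivation:
Trace (tracking result):
m = 6  # -> m = 6
result = m >> 3  # -> result = 0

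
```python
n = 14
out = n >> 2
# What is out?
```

Answer: 3

Derivation:
Trace (tracking out):
n = 14  # -> n = 14
out = n >> 2  # -> out = 3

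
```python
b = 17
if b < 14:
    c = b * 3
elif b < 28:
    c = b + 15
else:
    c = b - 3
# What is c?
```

Answer: 32

Derivation:
Trace (tracking c):
b = 17  # -> b = 17
if b < 14:  # condition is False
elif b < 28:  # condition is True
    c = b + 15  # -> c = 32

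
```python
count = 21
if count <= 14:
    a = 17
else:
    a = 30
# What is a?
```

Trace (tracking a):
count = 21  # -> count = 21
if count <= 14:  # condition is False
else:
    a = 30  # -> a = 30

Answer: 30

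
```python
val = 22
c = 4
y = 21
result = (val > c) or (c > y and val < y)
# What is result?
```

Trace (tracking result):
val = 22  # -> val = 22
c = 4  # -> c = 4
y = 21  # -> y = 21
result = val > c or (c > y and val < y)  # -> result = True

Answer: True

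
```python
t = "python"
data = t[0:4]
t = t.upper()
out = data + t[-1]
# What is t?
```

Answer: 'PYTHON'

Derivation:
Trace (tracking t):
t = 'python'  # -> t = 'python'
data = t[0:4]  # -> data = 'pyth'
t = t.upper()  # -> t = 'PYTHON'
out = data + t[-1]  # -> out = 'pythN'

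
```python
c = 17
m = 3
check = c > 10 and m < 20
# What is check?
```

Trace (tracking check):
c = 17  # -> c = 17
m = 3  # -> m = 3
check = c > 10 and m < 20  # -> check = True

Answer: True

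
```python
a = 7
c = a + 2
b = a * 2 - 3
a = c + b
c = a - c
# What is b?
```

Answer: 11

Derivation:
Trace (tracking b):
a = 7  # -> a = 7
c = a + 2  # -> c = 9
b = a * 2 - 3  # -> b = 11
a = c + b  # -> a = 20
c = a - c  # -> c = 11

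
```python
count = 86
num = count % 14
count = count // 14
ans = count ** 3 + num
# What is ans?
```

Answer: 218

Derivation:
Trace (tracking ans):
count = 86  # -> count = 86
num = count % 14  # -> num = 2
count = count // 14  # -> count = 6
ans = count ** 3 + num  # -> ans = 218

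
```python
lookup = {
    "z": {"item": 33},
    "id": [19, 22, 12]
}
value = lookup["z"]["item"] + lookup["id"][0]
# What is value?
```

Answer: 52

Derivation:
Trace (tracking value):
lookup = {'z': {'item': 33}, 'id': [19, 22, 12]}  # -> lookup = {'z': {'item': 33}, 'id': [19, 22, 12]}
value = lookup['z']['item'] + lookup['id'][0]  # -> value = 52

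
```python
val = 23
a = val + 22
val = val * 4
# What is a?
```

Answer: 45

Derivation:
Trace (tracking a):
val = 23  # -> val = 23
a = val + 22  # -> a = 45
val = val * 4  # -> val = 92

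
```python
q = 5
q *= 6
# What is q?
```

Answer: 30

Derivation:
Trace (tracking q):
q = 5  # -> q = 5
q *= 6  # -> q = 30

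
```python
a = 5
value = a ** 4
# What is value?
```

Trace (tracking value):
a = 5  # -> a = 5
value = a ** 4  # -> value = 625

Answer: 625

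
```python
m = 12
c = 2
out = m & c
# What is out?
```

Trace (tracking out):
m = 12  # -> m = 12
c = 2  # -> c = 2
out = m & c  # -> out = 0

Answer: 0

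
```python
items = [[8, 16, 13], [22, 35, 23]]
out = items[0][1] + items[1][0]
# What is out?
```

Answer: 38

Derivation:
Trace (tracking out):
items = [[8, 16, 13], [22, 35, 23]]  # -> items = [[8, 16, 13], [22, 35, 23]]
out = items[0][1] + items[1][0]  # -> out = 38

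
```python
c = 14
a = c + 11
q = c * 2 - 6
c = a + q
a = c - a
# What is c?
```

Trace (tracking c):
c = 14  # -> c = 14
a = c + 11  # -> a = 25
q = c * 2 - 6  # -> q = 22
c = a + q  # -> c = 47
a = c - a  # -> a = 22

Answer: 47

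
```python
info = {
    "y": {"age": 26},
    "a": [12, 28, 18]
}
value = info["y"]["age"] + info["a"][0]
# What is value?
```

Answer: 38

Derivation:
Trace (tracking value):
info = {'y': {'age': 26}, 'a': [12, 28, 18]}  # -> info = {'y': {'age': 26}, 'a': [12, 28, 18]}
value = info['y']['age'] + info['a'][0]  # -> value = 38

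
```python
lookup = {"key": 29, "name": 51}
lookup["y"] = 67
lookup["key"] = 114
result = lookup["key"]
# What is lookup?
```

Answer: {'key': 114, 'name': 51, 'y': 67}

Derivation:
Trace (tracking lookup):
lookup = {'key': 29, 'name': 51}  # -> lookup = {'key': 29, 'name': 51}
lookup['y'] = 67  # -> lookup = {'key': 29, 'name': 51, 'y': 67}
lookup['key'] = 114  # -> lookup = {'key': 114, 'name': 51, 'y': 67}
result = lookup['key']  # -> result = 114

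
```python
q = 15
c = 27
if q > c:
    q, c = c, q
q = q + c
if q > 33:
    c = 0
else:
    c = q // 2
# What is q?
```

Answer: 42

Derivation:
Trace (tracking q):
q = 15  # -> q = 15
c = 27  # -> c = 27
if q > c:  # condition is False
q = q + c  # -> q = 42
if q > 33:  # condition is True
    c = 0  # -> c = 0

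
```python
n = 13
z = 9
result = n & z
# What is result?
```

Trace (tracking result):
n = 13  # -> n = 13
z = 9  # -> z = 9
result = n & z  # -> result = 9

Answer: 9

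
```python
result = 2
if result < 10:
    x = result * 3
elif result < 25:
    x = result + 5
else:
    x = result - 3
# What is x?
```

Answer: 6

Derivation:
Trace (tracking x):
result = 2  # -> result = 2
if result < 10:  # condition is True
    x = result * 3  # -> x = 6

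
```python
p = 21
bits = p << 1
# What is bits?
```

Answer: 42

Derivation:
Trace (tracking bits):
p = 21  # -> p = 21
bits = p << 1  # -> bits = 42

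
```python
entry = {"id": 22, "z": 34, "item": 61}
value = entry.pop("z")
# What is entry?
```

Trace (tracking entry):
entry = {'id': 22, 'z': 34, 'item': 61}  # -> entry = {'id': 22, 'z': 34, 'item': 61}
value = entry.pop('z')  # -> value = 34

Answer: {'id': 22, 'item': 61}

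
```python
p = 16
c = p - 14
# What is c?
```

Trace (tracking c):
p = 16  # -> p = 16
c = p - 14  # -> c = 2

Answer: 2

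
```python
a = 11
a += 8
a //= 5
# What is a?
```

Answer: 3

Derivation:
Trace (tracking a):
a = 11  # -> a = 11
a += 8  # -> a = 19
a //= 5  # -> a = 3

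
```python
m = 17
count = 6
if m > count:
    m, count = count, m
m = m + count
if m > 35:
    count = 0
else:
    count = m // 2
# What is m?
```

Answer: 23

Derivation:
Trace (tracking m):
m = 17  # -> m = 17
count = 6  # -> count = 6
if m > count:  # condition is True
    m, count = (count, m)  # -> m = 6, count = 17
m = m + count  # -> m = 23
if m > 35:  # condition is False
else:
    count = m // 2  # -> count = 11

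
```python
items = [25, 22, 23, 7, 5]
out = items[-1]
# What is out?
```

Trace (tracking out):
items = [25, 22, 23, 7, 5]  # -> items = [25, 22, 23, 7, 5]
out = items[-1]  # -> out = 5

Answer: 5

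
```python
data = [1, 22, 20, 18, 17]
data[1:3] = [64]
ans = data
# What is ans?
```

Answer: [1, 64, 18, 17]

Derivation:
Trace (tracking ans):
data = [1, 22, 20, 18, 17]  # -> data = [1, 22, 20, 18, 17]
data[1:3] = [64]  # -> data = [1, 64, 18, 17]
ans = data  # -> ans = [1, 64, 18, 17]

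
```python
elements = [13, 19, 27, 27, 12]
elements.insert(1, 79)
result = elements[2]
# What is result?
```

Trace (tracking result):
elements = [13, 19, 27, 27, 12]  # -> elements = [13, 19, 27, 27, 12]
elements.insert(1, 79)  # -> elements = [13, 79, 19, 27, 27, 12]
result = elements[2]  # -> result = 19

Answer: 19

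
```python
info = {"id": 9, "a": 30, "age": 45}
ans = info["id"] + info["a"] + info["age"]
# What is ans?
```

Trace (tracking ans):
info = {'id': 9, 'a': 30, 'age': 45}  # -> info = {'id': 9, 'a': 30, 'age': 45}
ans = info['id'] + info['a'] + info['age']  # -> ans = 84

Answer: 84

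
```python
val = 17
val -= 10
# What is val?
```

Trace (tracking val):
val = 17  # -> val = 17
val -= 10  # -> val = 7

Answer: 7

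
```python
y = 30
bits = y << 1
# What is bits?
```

Trace (tracking bits):
y = 30  # -> y = 30
bits = y << 1  # -> bits = 60

Answer: 60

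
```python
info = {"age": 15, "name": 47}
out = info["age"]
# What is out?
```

Answer: 15

Derivation:
Trace (tracking out):
info = {'age': 15, 'name': 47}  # -> info = {'age': 15, 'name': 47}
out = info['age']  # -> out = 15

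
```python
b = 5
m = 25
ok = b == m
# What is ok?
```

Answer: False

Derivation:
Trace (tracking ok):
b = 5  # -> b = 5
m = 25  # -> m = 25
ok = b == m  # -> ok = False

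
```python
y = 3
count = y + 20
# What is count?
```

Trace (tracking count):
y = 3  # -> y = 3
count = y + 20  # -> count = 23

Answer: 23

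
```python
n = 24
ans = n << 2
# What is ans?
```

Trace (tracking ans):
n = 24  # -> n = 24
ans = n << 2  # -> ans = 96

Answer: 96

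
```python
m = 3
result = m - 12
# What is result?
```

Answer: -9

Derivation:
Trace (tracking result):
m = 3  # -> m = 3
result = m - 12  # -> result = -9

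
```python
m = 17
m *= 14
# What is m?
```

Answer: 238

Derivation:
Trace (tracking m):
m = 17  # -> m = 17
m *= 14  # -> m = 238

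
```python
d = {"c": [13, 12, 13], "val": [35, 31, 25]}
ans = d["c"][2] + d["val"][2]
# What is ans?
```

Answer: 38

Derivation:
Trace (tracking ans):
d = {'c': [13, 12, 13], 'val': [35, 31, 25]}  # -> d = {'c': [13, 12, 13], 'val': [35, 31, 25]}
ans = d['c'][2] + d['val'][2]  # -> ans = 38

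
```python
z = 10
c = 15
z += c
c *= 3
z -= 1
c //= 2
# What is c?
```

Trace (tracking c):
z = 10  # -> z = 10
c = 15  # -> c = 15
z += c  # -> z = 25
c *= 3  # -> c = 45
z -= 1  # -> z = 24
c //= 2  # -> c = 22

Answer: 22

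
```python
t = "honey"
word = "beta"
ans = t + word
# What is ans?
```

Answer: 'honeybeta'

Derivation:
Trace (tracking ans):
t = 'honey'  # -> t = 'honey'
word = 'beta'  # -> word = 'beta'
ans = t + word  # -> ans = 'honeybeta'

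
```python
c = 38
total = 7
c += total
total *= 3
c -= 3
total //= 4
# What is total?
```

Trace (tracking total):
c = 38  # -> c = 38
total = 7  # -> total = 7
c += total  # -> c = 45
total *= 3  # -> total = 21
c -= 3  # -> c = 42
total //= 4  # -> total = 5

Answer: 5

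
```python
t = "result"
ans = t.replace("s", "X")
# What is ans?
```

Trace (tracking ans):
t = 'result'  # -> t = 'result'
ans = t.replace('s', 'X')  # -> ans = 'reXult'

Answer: 'reXult'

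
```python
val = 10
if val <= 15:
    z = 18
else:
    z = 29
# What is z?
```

Answer: 18

Derivation:
Trace (tracking z):
val = 10  # -> val = 10
if val <= 15:  # condition is True
    z = 18  # -> z = 18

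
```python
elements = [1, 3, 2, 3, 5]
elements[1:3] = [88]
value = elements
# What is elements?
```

Answer: [1, 88, 3, 5]

Derivation:
Trace (tracking elements):
elements = [1, 3, 2, 3, 5]  # -> elements = [1, 3, 2, 3, 5]
elements[1:3] = [88]  # -> elements = [1, 88, 3, 5]
value = elements  # -> value = [1, 88, 3, 5]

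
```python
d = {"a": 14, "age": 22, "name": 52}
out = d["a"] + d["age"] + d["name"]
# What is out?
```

Answer: 88

Derivation:
Trace (tracking out):
d = {'a': 14, 'age': 22, 'name': 52}  # -> d = {'a': 14, 'age': 22, 'name': 52}
out = d['a'] + d['age'] + d['name']  # -> out = 88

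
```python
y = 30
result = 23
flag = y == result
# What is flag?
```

Trace (tracking flag):
y = 30  # -> y = 30
result = 23  # -> result = 23
flag = y == result  # -> flag = False

Answer: False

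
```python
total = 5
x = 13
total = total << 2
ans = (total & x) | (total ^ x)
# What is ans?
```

Answer: 29

Derivation:
Trace (tracking ans):
total = 5  # -> total = 5
x = 13  # -> x = 13
total = total << 2  # -> total = 20
ans = total & x | total ^ x  # -> ans = 29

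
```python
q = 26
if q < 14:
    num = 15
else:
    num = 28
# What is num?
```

Answer: 28

Derivation:
Trace (tracking num):
q = 26  # -> q = 26
if q < 14:  # condition is False
else:
    num = 28  # -> num = 28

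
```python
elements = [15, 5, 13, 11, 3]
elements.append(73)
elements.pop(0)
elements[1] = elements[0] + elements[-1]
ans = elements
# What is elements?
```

Answer: [5, 78, 11, 3, 73]

Derivation:
Trace (tracking elements):
elements = [15, 5, 13, 11, 3]  # -> elements = [15, 5, 13, 11, 3]
elements.append(73)  # -> elements = [15, 5, 13, 11, 3, 73]
elements.pop(0)  # -> elements = [5, 13, 11, 3, 73]
elements[1] = elements[0] + elements[-1]  # -> elements = [5, 78, 11, 3, 73]
ans = elements  # -> ans = [5, 78, 11, 3, 73]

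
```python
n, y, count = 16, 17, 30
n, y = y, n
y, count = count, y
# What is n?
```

Answer: 17

Derivation:
Trace (tracking n):
n, y, count = (16, 17, 30)  # -> n = 16, y = 17, count = 30
n, y = (y, n)  # -> n = 17, y = 16
y, count = (count, y)  # -> y = 30, count = 16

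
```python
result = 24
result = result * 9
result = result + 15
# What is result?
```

Trace (tracking result):
result = 24  # -> result = 24
result = result * 9  # -> result = 216
result = result + 15  # -> result = 231

Answer: 231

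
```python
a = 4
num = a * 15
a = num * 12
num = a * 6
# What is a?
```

Trace (tracking a):
a = 4  # -> a = 4
num = a * 15  # -> num = 60
a = num * 12  # -> a = 720
num = a * 6  # -> num = 4320

Answer: 720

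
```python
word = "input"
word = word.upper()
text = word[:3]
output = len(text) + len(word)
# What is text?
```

Trace (tracking text):
word = 'input'  # -> word = 'input'
word = word.upper()  # -> word = 'INPUT'
text = word[:3]  # -> text = 'INP'
output = len(text) + len(word)  # -> output = 8

Answer: 'INP'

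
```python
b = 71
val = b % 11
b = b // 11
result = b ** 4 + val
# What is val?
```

Trace (tracking val):
b = 71  # -> b = 71
val = b % 11  # -> val = 5
b = b // 11  # -> b = 6
result = b ** 4 + val  # -> result = 1301

Answer: 5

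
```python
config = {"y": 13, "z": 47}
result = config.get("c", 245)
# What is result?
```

Answer: 245

Derivation:
Trace (tracking result):
config = {'y': 13, 'z': 47}  # -> config = {'y': 13, 'z': 47}
result = config.get('c', 245)  # -> result = 245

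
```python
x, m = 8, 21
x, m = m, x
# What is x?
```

Answer: 21

Derivation:
Trace (tracking x):
x, m = (8, 21)  # -> x = 8, m = 21
x, m = (m, x)  # -> x = 21, m = 8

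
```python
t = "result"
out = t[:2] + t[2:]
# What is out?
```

Answer: 'result'

Derivation:
Trace (tracking out):
t = 'result'  # -> t = 'result'
out = t[:2] + t[2:]  # -> out = 'result'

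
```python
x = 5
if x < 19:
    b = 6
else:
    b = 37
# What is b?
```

Answer: 6

Derivation:
Trace (tracking b):
x = 5  # -> x = 5
if x < 19:  # condition is True
    b = 6  # -> b = 6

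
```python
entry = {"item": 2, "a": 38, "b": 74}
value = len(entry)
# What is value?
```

Trace (tracking value):
entry = {'item': 2, 'a': 38, 'b': 74}  # -> entry = {'item': 2, 'a': 38, 'b': 74}
value = len(entry)  # -> value = 3

Answer: 3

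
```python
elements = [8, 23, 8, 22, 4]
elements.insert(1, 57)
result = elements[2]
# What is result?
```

Answer: 23

Derivation:
Trace (tracking result):
elements = [8, 23, 8, 22, 4]  # -> elements = [8, 23, 8, 22, 4]
elements.insert(1, 57)  # -> elements = [8, 57, 23, 8, 22, 4]
result = elements[2]  # -> result = 23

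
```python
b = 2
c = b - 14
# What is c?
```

Trace (tracking c):
b = 2  # -> b = 2
c = b - 14  # -> c = -12

Answer: -12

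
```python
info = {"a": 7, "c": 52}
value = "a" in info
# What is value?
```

Trace (tracking value):
info = {'a': 7, 'c': 52}  # -> info = {'a': 7, 'c': 52}
value = 'a' in info  # -> value = True

Answer: True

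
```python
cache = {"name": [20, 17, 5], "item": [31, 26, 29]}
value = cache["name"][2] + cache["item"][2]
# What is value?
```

Trace (tracking value):
cache = {'name': [20, 17, 5], 'item': [31, 26, 29]}  # -> cache = {'name': [20, 17, 5], 'item': [31, 26, 29]}
value = cache['name'][2] + cache['item'][2]  # -> value = 34

Answer: 34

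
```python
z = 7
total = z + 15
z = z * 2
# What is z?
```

Answer: 14

Derivation:
Trace (tracking z):
z = 7  # -> z = 7
total = z + 15  # -> total = 22
z = z * 2  # -> z = 14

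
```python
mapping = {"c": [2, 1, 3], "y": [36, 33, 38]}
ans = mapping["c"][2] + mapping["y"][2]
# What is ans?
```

Answer: 41

Derivation:
Trace (tracking ans):
mapping = {'c': [2, 1, 3], 'y': [36, 33, 38]}  # -> mapping = {'c': [2, 1, 3], 'y': [36, 33, 38]}
ans = mapping['c'][2] + mapping['y'][2]  # -> ans = 41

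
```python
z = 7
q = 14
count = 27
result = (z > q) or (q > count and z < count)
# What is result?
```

Trace (tracking result):
z = 7  # -> z = 7
q = 14  # -> q = 14
count = 27  # -> count = 27
result = z > q or (q > count and z < count)  # -> result = False

Answer: False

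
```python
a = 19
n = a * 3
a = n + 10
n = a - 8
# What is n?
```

Answer: 59

Derivation:
Trace (tracking n):
a = 19  # -> a = 19
n = a * 3  # -> n = 57
a = n + 10  # -> a = 67
n = a - 8  # -> n = 59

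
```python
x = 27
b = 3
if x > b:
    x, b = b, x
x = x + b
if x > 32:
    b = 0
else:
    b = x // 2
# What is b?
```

Trace (tracking b):
x = 27  # -> x = 27
b = 3  # -> b = 3
if x > b:  # condition is True
    x, b = (b, x)  # -> x = 3, b = 27
x = x + b  # -> x = 30
if x > 32:  # condition is False
else:
    b = x // 2  # -> b = 15

Answer: 15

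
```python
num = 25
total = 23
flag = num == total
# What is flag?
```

Answer: False

Derivation:
Trace (tracking flag):
num = 25  # -> num = 25
total = 23  # -> total = 23
flag = num == total  # -> flag = False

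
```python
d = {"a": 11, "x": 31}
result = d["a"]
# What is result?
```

Trace (tracking result):
d = {'a': 11, 'x': 31}  # -> d = {'a': 11, 'x': 31}
result = d['a']  # -> result = 11

Answer: 11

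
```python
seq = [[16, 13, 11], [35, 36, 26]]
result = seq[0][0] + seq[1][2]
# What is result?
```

Trace (tracking result):
seq = [[16, 13, 11], [35, 36, 26]]  # -> seq = [[16, 13, 11], [35, 36, 26]]
result = seq[0][0] + seq[1][2]  # -> result = 42

Answer: 42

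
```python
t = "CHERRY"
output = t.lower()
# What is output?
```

Answer: 'cherry'

Derivation:
Trace (tracking output):
t = 'CHERRY'  # -> t = 'CHERRY'
output = t.lower()  # -> output = 'cherry'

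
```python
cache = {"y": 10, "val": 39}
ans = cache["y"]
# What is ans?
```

Trace (tracking ans):
cache = {'y': 10, 'val': 39}  # -> cache = {'y': 10, 'val': 39}
ans = cache['y']  # -> ans = 10

Answer: 10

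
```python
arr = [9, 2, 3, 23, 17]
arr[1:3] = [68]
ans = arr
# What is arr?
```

Trace (tracking arr):
arr = [9, 2, 3, 23, 17]  # -> arr = [9, 2, 3, 23, 17]
arr[1:3] = [68]  # -> arr = [9, 68, 23, 17]
ans = arr  # -> ans = [9, 68, 23, 17]

Answer: [9, 68, 23, 17]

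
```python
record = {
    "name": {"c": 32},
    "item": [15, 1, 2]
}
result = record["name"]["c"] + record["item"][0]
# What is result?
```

Answer: 47

Derivation:
Trace (tracking result):
record = {'name': {'c': 32}, 'item': [15, 1, 2]}  # -> record = {'name': {'c': 32}, 'item': [15, 1, 2]}
result = record['name']['c'] + record['item'][0]  # -> result = 47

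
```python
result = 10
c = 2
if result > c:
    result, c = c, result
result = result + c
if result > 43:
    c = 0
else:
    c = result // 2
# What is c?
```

Answer: 6

Derivation:
Trace (tracking c):
result = 10  # -> result = 10
c = 2  # -> c = 2
if result > c:  # condition is True
    result, c = (c, result)  # -> result = 2, c = 10
result = result + c  # -> result = 12
if result > 43:  # condition is False
else:
    c = result // 2  # -> c = 6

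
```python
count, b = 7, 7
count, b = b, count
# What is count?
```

Trace (tracking count):
count, b = (7, 7)  # -> count = 7, b = 7
count, b = (b, count)  # -> count = 7, b = 7

Answer: 7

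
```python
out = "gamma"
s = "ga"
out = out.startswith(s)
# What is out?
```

Trace (tracking out):
out = 'gamma'  # -> out = 'gamma'
s = 'ga'  # -> s = 'ga'
out = out.startswith(s)  # -> out = True

Answer: True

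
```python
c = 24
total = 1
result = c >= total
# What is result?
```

Answer: True

Derivation:
Trace (tracking result):
c = 24  # -> c = 24
total = 1  # -> total = 1
result = c >= total  # -> result = True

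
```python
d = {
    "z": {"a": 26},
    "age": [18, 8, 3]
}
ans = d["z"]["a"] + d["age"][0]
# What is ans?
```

Trace (tracking ans):
d = {'z': {'a': 26}, 'age': [18, 8, 3]}  # -> d = {'z': {'a': 26}, 'age': [18, 8, 3]}
ans = d['z']['a'] + d['age'][0]  # -> ans = 44

Answer: 44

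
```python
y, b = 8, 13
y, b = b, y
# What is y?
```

Answer: 13

Derivation:
Trace (tracking y):
y, b = (8, 13)  # -> y = 8, b = 13
y, b = (b, y)  # -> y = 13, b = 8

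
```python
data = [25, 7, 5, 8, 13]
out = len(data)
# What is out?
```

Trace (tracking out):
data = [25, 7, 5, 8, 13]  # -> data = [25, 7, 5, 8, 13]
out = len(data)  # -> out = 5

Answer: 5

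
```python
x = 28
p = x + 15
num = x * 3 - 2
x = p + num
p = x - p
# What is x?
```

Trace (tracking x):
x = 28  # -> x = 28
p = x + 15  # -> p = 43
num = x * 3 - 2  # -> num = 82
x = p + num  # -> x = 125
p = x - p  # -> p = 82

Answer: 125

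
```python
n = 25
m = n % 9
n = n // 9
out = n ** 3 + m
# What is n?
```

Answer: 2

Derivation:
Trace (tracking n):
n = 25  # -> n = 25
m = n % 9  # -> m = 7
n = n // 9  # -> n = 2
out = n ** 3 + m  # -> out = 15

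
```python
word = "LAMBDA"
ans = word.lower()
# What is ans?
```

Answer: 'lambda'

Derivation:
Trace (tracking ans):
word = 'LAMBDA'  # -> word = 'LAMBDA'
ans = word.lower()  # -> ans = 'lambda'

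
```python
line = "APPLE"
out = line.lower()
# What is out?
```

Trace (tracking out):
line = 'APPLE'  # -> line = 'APPLE'
out = line.lower()  # -> out = 'apple'

Answer: 'apple'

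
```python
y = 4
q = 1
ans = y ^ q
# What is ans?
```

Trace (tracking ans):
y = 4  # -> y = 4
q = 1  # -> q = 1
ans = y ^ q  # -> ans = 5

Answer: 5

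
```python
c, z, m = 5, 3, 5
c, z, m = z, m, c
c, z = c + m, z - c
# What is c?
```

Trace (tracking c):
c, z, m = (5, 3, 5)  # -> c = 5, z = 3, m = 5
c, z, m = (z, m, c)  # -> c = 3, z = 5, m = 5
c, z = (c + m, z - c)  # -> c = 8, z = 2

Answer: 8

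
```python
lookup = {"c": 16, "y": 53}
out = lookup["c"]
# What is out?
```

Trace (tracking out):
lookup = {'c': 16, 'y': 53}  # -> lookup = {'c': 16, 'y': 53}
out = lookup['c']  # -> out = 16

Answer: 16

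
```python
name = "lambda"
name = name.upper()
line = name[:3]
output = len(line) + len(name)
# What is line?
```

Answer: 'LAM'

Derivation:
Trace (tracking line):
name = 'lambda'  # -> name = 'lambda'
name = name.upper()  # -> name = 'LAMBDA'
line = name[:3]  # -> line = 'LAM'
output = len(line) + len(name)  # -> output = 9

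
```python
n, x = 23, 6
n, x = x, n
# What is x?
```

Trace (tracking x):
n, x = (23, 6)  # -> n = 23, x = 6
n, x = (x, n)  # -> n = 6, x = 23

Answer: 23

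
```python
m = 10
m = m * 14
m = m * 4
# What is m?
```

Trace (tracking m):
m = 10  # -> m = 10
m = m * 14  # -> m = 140
m = m * 4  # -> m = 560

Answer: 560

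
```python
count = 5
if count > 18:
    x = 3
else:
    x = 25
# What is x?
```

Answer: 25

Derivation:
Trace (tracking x):
count = 5  # -> count = 5
if count > 18:  # condition is False
else:
    x = 25  # -> x = 25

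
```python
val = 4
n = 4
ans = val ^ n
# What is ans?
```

Answer: 0

Derivation:
Trace (tracking ans):
val = 4  # -> val = 4
n = 4  # -> n = 4
ans = val ^ n  # -> ans = 0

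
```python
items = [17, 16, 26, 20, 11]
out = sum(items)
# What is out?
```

Trace (tracking out):
items = [17, 16, 26, 20, 11]  # -> items = [17, 16, 26, 20, 11]
out = sum(items)  # -> out = 90

Answer: 90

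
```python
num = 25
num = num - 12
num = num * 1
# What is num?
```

Trace (tracking num):
num = 25  # -> num = 25
num = num - 12  # -> num = 13
num = num * 1  # -> num = 13

Answer: 13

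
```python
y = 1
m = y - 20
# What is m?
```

Trace (tracking m):
y = 1  # -> y = 1
m = y - 20  # -> m = -19

Answer: -19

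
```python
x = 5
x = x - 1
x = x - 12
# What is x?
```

Answer: -8

Derivation:
Trace (tracking x):
x = 5  # -> x = 5
x = x - 1  # -> x = 4
x = x - 12  # -> x = -8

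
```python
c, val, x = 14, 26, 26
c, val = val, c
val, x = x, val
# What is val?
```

Answer: 26

Derivation:
Trace (tracking val):
c, val, x = (14, 26, 26)  # -> c = 14, val = 26, x = 26
c, val = (val, c)  # -> c = 26, val = 14
val, x = (x, val)  # -> val = 26, x = 14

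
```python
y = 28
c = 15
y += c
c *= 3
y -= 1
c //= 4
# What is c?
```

Trace (tracking c):
y = 28  # -> y = 28
c = 15  # -> c = 15
y += c  # -> y = 43
c *= 3  # -> c = 45
y -= 1  # -> y = 42
c //= 4  # -> c = 11

Answer: 11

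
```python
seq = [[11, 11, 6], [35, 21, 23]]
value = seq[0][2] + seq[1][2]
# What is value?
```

Answer: 29

Derivation:
Trace (tracking value):
seq = [[11, 11, 6], [35, 21, 23]]  # -> seq = [[11, 11, 6], [35, 21, 23]]
value = seq[0][2] + seq[1][2]  # -> value = 29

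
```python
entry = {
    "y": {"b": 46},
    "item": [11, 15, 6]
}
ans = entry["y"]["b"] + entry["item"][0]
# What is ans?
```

Trace (tracking ans):
entry = {'y': {'b': 46}, 'item': [11, 15, 6]}  # -> entry = {'y': {'b': 46}, 'item': [11, 15, 6]}
ans = entry['y']['b'] + entry['item'][0]  # -> ans = 57

Answer: 57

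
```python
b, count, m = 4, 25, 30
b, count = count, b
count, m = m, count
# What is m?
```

Answer: 4

Derivation:
Trace (tracking m):
b, count, m = (4, 25, 30)  # -> b = 4, count = 25, m = 30
b, count = (count, b)  # -> b = 25, count = 4
count, m = (m, count)  # -> count = 30, m = 4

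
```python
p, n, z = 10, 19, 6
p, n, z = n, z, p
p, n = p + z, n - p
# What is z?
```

Answer: 10

Derivation:
Trace (tracking z):
p, n, z = (10, 19, 6)  # -> p = 10, n = 19, z = 6
p, n, z = (n, z, p)  # -> p = 19, n = 6, z = 10
p, n = (p + z, n - p)  # -> p = 29, n = -13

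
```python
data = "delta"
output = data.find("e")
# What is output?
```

Trace (tracking output):
data = 'delta'  # -> data = 'delta'
output = data.find('e')  # -> output = 1

Answer: 1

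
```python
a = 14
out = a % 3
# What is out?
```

Answer: 2

Derivation:
Trace (tracking out):
a = 14  # -> a = 14
out = a % 3  # -> out = 2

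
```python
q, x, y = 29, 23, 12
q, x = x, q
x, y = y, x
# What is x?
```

Answer: 12

Derivation:
Trace (tracking x):
q, x, y = (29, 23, 12)  # -> q = 29, x = 23, y = 12
q, x = (x, q)  # -> q = 23, x = 29
x, y = (y, x)  # -> x = 12, y = 29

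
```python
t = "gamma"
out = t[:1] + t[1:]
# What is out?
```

Answer: 'gamma'

Derivation:
Trace (tracking out):
t = 'gamma'  # -> t = 'gamma'
out = t[:1] + t[1:]  # -> out = 'gamma'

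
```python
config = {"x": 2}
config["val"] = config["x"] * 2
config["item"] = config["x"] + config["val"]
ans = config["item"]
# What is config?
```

Trace (tracking config):
config = {'x': 2}  # -> config = {'x': 2}
config['val'] = config['x'] * 2  # -> config = {'x': 2, 'val': 4}
config['item'] = config['x'] + config['val']  # -> config = {'x': 2, 'val': 4, 'item': 6}
ans = config['item']  # -> ans = 6

Answer: {'x': 2, 'val': 4, 'item': 6}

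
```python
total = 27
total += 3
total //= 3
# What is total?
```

Trace (tracking total):
total = 27  # -> total = 27
total += 3  # -> total = 30
total //= 3  # -> total = 10

Answer: 10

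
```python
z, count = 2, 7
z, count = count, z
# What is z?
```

Trace (tracking z):
z, count = (2, 7)  # -> z = 2, count = 7
z, count = (count, z)  # -> z = 7, count = 2

Answer: 7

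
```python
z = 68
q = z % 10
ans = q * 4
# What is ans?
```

Answer: 32

Derivation:
Trace (tracking ans):
z = 68  # -> z = 68
q = z % 10  # -> q = 8
ans = q * 4  # -> ans = 32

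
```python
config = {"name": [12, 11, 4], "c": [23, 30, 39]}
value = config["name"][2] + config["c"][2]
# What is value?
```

Trace (tracking value):
config = {'name': [12, 11, 4], 'c': [23, 30, 39]}  # -> config = {'name': [12, 11, 4], 'c': [23, 30, 39]}
value = config['name'][2] + config['c'][2]  # -> value = 43

Answer: 43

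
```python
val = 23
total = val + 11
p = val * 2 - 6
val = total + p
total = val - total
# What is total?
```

Answer: 40

Derivation:
Trace (tracking total):
val = 23  # -> val = 23
total = val + 11  # -> total = 34
p = val * 2 - 6  # -> p = 40
val = total + p  # -> val = 74
total = val - total  # -> total = 40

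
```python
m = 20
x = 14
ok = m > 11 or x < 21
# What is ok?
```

Trace (tracking ok):
m = 20  # -> m = 20
x = 14  # -> x = 14
ok = m > 11 or x < 21  # -> ok = True

Answer: True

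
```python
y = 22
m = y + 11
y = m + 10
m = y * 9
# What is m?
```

Trace (tracking m):
y = 22  # -> y = 22
m = y + 11  # -> m = 33
y = m + 10  # -> y = 43
m = y * 9  # -> m = 387

Answer: 387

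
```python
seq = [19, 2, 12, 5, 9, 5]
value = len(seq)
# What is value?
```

Trace (tracking value):
seq = [19, 2, 12, 5, 9, 5]  # -> seq = [19, 2, 12, 5, 9, 5]
value = len(seq)  # -> value = 6

Answer: 6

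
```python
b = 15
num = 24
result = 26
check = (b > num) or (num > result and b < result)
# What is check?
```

Trace (tracking check):
b = 15  # -> b = 15
num = 24  # -> num = 24
result = 26  # -> result = 26
check = b > num or (num > result and b < result)  # -> check = False

Answer: False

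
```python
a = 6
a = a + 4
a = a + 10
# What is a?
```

Trace (tracking a):
a = 6  # -> a = 6
a = a + 4  # -> a = 10
a = a + 10  # -> a = 20

Answer: 20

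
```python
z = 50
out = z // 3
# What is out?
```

Trace (tracking out):
z = 50  # -> z = 50
out = z // 3  # -> out = 16

Answer: 16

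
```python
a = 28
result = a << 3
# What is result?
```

Trace (tracking result):
a = 28  # -> a = 28
result = a << 3  # -> result = 224

Answer: 224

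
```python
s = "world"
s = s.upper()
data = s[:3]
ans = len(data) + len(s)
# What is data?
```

Answer: 'WOR'

Derivation:
Trace (tracking data):
s = 'world'  # -> s = 'world'
s = s.upper()  # -> s = 'WORLD'
data = s[:3]  # -> data = 'WOR'
ans = len(data) + len(s)  # -> ans = 8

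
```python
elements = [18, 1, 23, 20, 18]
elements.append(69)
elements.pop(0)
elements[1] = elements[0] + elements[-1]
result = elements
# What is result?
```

Answer: [1, 70, 20, 18, 69]

Derivation:
Trace (tracking result):
elements = [18, 1, 23, 20, 18]  # -> elements = [18, 1, 23, 20, 18]
elements.append(69)  # -> elements = [18, 1, 23, 20, 18, 69]
elements.pop(0)  # -> elements = [1, 23, 20, 18, 69]
elements[1] = elements[0] + elements[-1]  # -> elements = [1, 70, 20, 18, 69]
result = elements  # -> result = [1, 70, 20, 18, 69]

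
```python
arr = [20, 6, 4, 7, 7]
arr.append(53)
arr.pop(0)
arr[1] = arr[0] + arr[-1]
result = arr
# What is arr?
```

Answer: [6, 59, 7, 7, 53]

Derivation:
Trace (tracking arr):
arr = [20, 6, 4, 7, 7]  # -> arr = [20, 6, 4, 7, 7]
arr.append(53)  # -> arr = [20, 6, 4, 7, 7, 53]
arr.pop(0)  # -> arr = [6, 4, 7, 7, 53]
arr[1] = arr[0] + arr[-1]  # -> arr = [6, 59, 7, 7, 53]
result = arr  # -> result = [6, 59, 7, 7, 53]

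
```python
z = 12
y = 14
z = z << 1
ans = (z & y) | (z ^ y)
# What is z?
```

Trace (tracking z):
z = 12  # -> z = 12
y = 14  # -> y = 14
z = z << 1  # -> z = 24
ans = z & y | z ^ y  # -> ans = 30

Answer: 24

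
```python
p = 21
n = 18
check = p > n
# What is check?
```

Answer: True

Derivation:
Trace (tracking check):
p = 21  # -> p = 21
n = 18  # -> n = 18
check = p > n  # -> check = True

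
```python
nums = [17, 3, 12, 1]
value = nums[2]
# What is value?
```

Trace (tracking value):
nums = [17, 3, 12, 1]  # -> nums = [17, 3, 12, 1]
value = nums[2]  # -> value = 12

Answer: 12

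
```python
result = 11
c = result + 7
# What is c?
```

Answer: 18

Derivation:
Trace (tracking c):
result = 11  # -> result = 11
c = result + 7  # -> c = 18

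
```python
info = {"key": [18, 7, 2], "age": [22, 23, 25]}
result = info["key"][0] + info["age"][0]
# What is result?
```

Trace (tracking result):
info = {'key': [18, 7, 2], 'age': [22, 23, 25]}  # -> info = {'key': [18, 7, 2], 'age': [22, 23, 25]}
result = info['key'][0] + info['age'][0]  # -> result = 40

Answer: 40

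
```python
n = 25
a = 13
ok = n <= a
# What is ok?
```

Trace (tracking ok):
n = 25  # -> n = 25
a = 13  # -> a = 13
ok = n <= a  # -> ok = False

Answer: False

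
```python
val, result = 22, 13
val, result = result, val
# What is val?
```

Answer: 13

Derivation:
Trace (tracking val):
val, result = (22, 13)  # -> val = 22, result = 13
val, result = (result, val)  # -> val = 13, result = 22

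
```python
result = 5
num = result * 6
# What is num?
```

Trace (tracking num):
result = 5  # -> result = 5
num = result * 6  # -> num = 30

Answer: 30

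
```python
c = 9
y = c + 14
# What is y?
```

Answer: 23

Derivation:
Trace (tracking y):
c = 9  # -> c = 9
y = c + 14  # -> y = 23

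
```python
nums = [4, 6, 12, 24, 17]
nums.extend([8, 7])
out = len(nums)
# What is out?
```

Trace (tracking out):
nums = [4, 6, 12, 24, 17]  # -> nums = [4, 6, 12, 24, 17]
nums.extend([8, 7])  # -> nums = [4, 6, 12, 24, 17, 8, 7]
out = len(nums)  # -> out = 7

Answer: 7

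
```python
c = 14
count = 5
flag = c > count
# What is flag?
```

Answer: True

Derivation:
Trace (tracking flag):
c = 14  # -> c = 14
count = 5  # -> count = 5
flag = c > count  # -> flag = True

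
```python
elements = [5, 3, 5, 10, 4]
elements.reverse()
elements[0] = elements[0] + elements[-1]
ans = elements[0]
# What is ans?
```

Trace (tracking ans):
elements = [5, 3, 5, 10, 4]  # -> elements = [5, 3, 5, 10, 4]
elements.reverse()  # -> elements = [4, 10, 5, 3, 5]
elements[0] = elements[0] + elements[-1]  # -> elements = [9, 10, 5, 3, 5]
ans = elements[0]  # -> ans = 9

Answer: 9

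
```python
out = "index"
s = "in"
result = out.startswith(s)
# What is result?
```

Answer: True

Derivation:
Trace (tracking result):
out = 'index'  # -> out = 'index'
s = 'in'  # -> s = 'in'
result = out.startswith(s)  # -> result = True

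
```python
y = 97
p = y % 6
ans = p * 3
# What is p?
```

Trace (tracking p):
y = 97  # -> y = 97
p = y % 6  # -> p = 1
ans = p * 3  # -> ans = 3

Answer: 1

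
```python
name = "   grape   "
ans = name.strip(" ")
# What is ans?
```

Answer: 'grape'

Derivation:
Trace (tracking ans):
name = '   grape   '  # -> name = '   grape   '
ans = name.strip(' ')  # -> ans = 'grape'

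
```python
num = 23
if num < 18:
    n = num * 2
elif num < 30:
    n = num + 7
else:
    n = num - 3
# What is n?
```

Answer: 30

Derivation:
Trace (tracking n):
num = 23  # -> num = 23
if num < 18:  # condition is False
elif num < 30:  # condition is True
    n = num + 7  # -> n = 30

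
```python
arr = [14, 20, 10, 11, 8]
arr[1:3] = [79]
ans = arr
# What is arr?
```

Answer: [14, 79, 11, 8]

Derivation:
Trace (tracking arr):
arr = [14, 20, 10, 11, 8]  # -> arr = [14, 20, 10, 11, 8]
arr[1:3] = [79]  # -> arr = [14, 79, 11, 8]
ans = arr  # -> ans = [14, 79, 11, 8]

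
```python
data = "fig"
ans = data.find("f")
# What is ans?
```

Trace (tracking ans):
data = 'fig'  # -> data = 'fig'
ans = data.find('f')  # -> ans = 0

Answer: 0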